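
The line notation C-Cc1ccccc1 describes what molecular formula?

C8H10

Heavy atoms from the SMILES: 8 C.
Implicit hydrogens by atom environment:
  5 × C (aromatic): 1 H each → 5
  1 × C: 3 H
  1 × C: 2 H
  1 × C (aromatic): no H
  Total hydrogens = 10.
Molecular formula: C8H10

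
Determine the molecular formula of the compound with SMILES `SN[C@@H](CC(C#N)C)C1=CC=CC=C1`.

Heavy atoms from the SMILES: 11 C, 2 N, 1 S.
Implicit hydrogens by atom environment:
  5 × C (aromatic): 1 H each → 5
  2 × C: 1 H each → 2
  1 × C: 3 H
  1 × C: 2 H
  1 × C: no H
  1 × C (aromatic): no H
  1 × N: 1 H
  1 × N: no H
  1 × S: 1 H
  Total hydrogens = 14.
Molecular formula: C11H14N2S

C11H14N2S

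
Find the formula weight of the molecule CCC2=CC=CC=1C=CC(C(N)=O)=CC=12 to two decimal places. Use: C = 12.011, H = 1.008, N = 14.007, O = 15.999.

Molecular formula: C13H13NO.
M = 13×12.011 + 13×1.008 + 1×14.007 + 1×15.999 = 199.25 g/mol.

199.25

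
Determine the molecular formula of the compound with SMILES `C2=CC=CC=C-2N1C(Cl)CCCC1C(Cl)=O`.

Heavy atoms from the SMILES: 12 C, 2 Cl, 1 N, 1 O.
Implicit hydrogens by atom environment:
  5 × C (aromatic): 1 H each → 5
  3 × C: 2 H each → 6
  2 × C: 1 H each → 2
  2 × Cl: no H
  1 × C (aromatic): no H
  1 × C: no H
  1 × N: no H
  1 × O: no H
  Total hydrogens = 13.
Molecular formula: C12H13Cl2NO

C12H13Cl2NO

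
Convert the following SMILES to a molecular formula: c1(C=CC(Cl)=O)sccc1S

C7H5ClOS2

Heavy atoms from the SMILES: 7 C, 1 Cl, 1 O, 2 S.
Implicit hydrogens by atom environment:
  2 × C (aromatic): 1 H each → 2
  2 × C: 1 H each → 2
  2 × C (aromatic): no H
  1 × C: no H
  1 × Cl: no H
  1 × O: no H
  1 × S: 1 H
  1 × S (aromatic): no H
  Total hydrogens = 5.
Molecular formula: C7H5ClOS2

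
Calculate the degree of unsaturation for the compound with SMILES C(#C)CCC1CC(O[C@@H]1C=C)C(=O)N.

Molecular formula from the SMILES: C11H15NO2.
DoU = (2C + 2 + N − H − X)/2 = (2·11 + 2 + 1 − 15 − 0)/2 = 10/2 = 5.
(Structurally: 1 ring(s) + 4 π bond(s) = 5.)

5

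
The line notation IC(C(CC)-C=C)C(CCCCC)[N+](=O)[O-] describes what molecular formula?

Heavy atoms from the SMILES: 12 C, 1 I, 1 N, 2 O.
Implicit hydrogens by atom environment:
  6 × C: 2 H each → 12
  4 × C: 1 H each → 4
  2 × C: 3 H each → 6
  1 × I: no H
  1 × N (charge +1): no H
  1 × O: no H
  1 × O (charge -1): no H
  Total hydrogens = 22.
Molecular formula: C12H22INO2

C12H22INO2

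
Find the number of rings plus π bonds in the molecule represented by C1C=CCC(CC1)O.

Molecular formula from the SMILES: C7H12O.
DoU = (2C + 2 + N − H − X)/2 = (2·7 + 2 + 0 − 12 − 0)/2 = 4/2 = 2.
(Structurally: 1 ring(s) + 1 π bond(s) = 2.)

2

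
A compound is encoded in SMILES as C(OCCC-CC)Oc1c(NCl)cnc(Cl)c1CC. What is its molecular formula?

C13H20Cl2N2O2

Heavy atoms from the SMILES: 13 C, 2 Cl, 2 N, 2 O.
Implicit hydrogens by atom environment:
  6 × C: 2 H each → 12
  4 × C (aromatic): no H
  2 × C: 3 H each → 6
  2 × Cl: no H
  2 × O: no H
  1 × C (aromatic): 1 H
  1 × N: 1 H
  1 × N (aromatic): no H
  Total hydrogens = 20.
Molecular formula: C13H20Cl2N2O2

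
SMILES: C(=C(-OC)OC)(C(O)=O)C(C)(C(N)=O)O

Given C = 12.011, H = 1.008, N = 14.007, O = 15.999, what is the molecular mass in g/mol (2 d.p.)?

219.19

Molecular formula: C8H13NO6.
M = 8×12.011 + 13×1.008 + 1×14.007 + 6×15.999 = 219.19 g/mol.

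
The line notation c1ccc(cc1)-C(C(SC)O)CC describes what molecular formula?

C11H16OS

Heavy atoms from the SMILES: 11 C, 1 O, 1 S.
Implicit hydrogens by atom environment:
  5 × C (aromatic): 1 H each → 5
  2 × C: 3 H each → 6
  2 × C: 1 H each → 2
  1 × C: 2 H
  1 × C (aromatic): no H
  1 × O: 1 H
  1 × S: no H
  Total hydrogens = 16.
Molecular formula: C11H16OS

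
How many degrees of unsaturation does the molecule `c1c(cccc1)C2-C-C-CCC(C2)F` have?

5

Molecular formula from the SMILES: C13H17F.
DoU = (2C + 2 + N − H − X)/2 = (2·13 + 2 + 0 − 17 − 1)/2 = 10/2 = 5.
(Structurally: 2 ring(s) + 3 π bond(s) = 5.)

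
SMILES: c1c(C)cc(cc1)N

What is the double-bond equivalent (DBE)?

4

Molecular formula from the SMILES: C7H9N.
DoU = (2C + 2 + N − H − X)/2 = (2·7 + 2 + 1 − 9 − 0)/2 = 8/2 = 4.
(Structurally: 1 ring(s) + 3 π bond(s) = 4.)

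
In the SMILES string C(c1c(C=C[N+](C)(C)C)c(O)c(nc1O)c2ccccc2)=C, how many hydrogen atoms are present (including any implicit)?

Hydrogens are implicit in SMILES; fill each atom to its normal valence:
  6 × C (aromatic): no H
  5 × C (aromatic): 1 H each → 5
  3 × C: 3 H each → 9
  3 × C: 1 H each → 3
  2 × O: 1 H each → 2
  1 × C: 2 H
  1 × N (aromatic): no H
  1 × N (charge +1): no H
  Total hydrogens = 21.

21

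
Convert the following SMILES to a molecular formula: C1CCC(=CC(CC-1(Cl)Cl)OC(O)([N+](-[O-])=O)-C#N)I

C10H11Cl2IN2O4

Heavy atoms from the SMILES: 10 C, 2 Cl, 1 I, 2 N, 4 O.
Implicit hydrogens by atom environment:
  4 × C: 2 H each → 8
  4 × C: no H
  2 × C: 1 H each → 2
  2 × Cl: no H
  2 × O: no H
  1 × I: no H
  1 × N: no H
  1 × N (charge +1): no H
  1 × O: 1 H
  1 × O (charge -1): no H
  Total hydrogens = 11.
Molecular formula: C10H11Cl2IN2O4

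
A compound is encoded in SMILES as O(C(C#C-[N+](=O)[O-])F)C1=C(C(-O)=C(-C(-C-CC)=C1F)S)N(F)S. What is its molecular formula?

Heavy atoms from the SMILES: 12 C, 3 F, 2 N, 4 O, 2 S.
Implicit hydrogens by atom environment:
  6 × C (aromatic): no H
  3 × F: no H
  2 × C: 2 H each → 4
  2 × C: no H
  2 × O: no H
  2 × S: 1 H each → 2
  1 × C: 3 H
  1 × C: 1 H
  1 × N: no H
  1 × N (charge +1): no H
  1 × O: 1 H
  1 × O (charge -1): no H
  Total hydrogens = 11.
Molecular formula: C12H11F3N2O4S2

C12H11F3N2O4S2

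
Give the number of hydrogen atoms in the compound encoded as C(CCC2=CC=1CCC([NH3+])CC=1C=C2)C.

Hydrogens are implicit in SMILES; fill each atom to its normal valence:
  6 × C: 2 H each → 12
  3 × C (aromatic): 1 H each → 3
  3 × C (aromatic): no H
  1 × C: 3 H
  1 × C: 1 H
  1 × N (charge +1): 3 H
  Total hydrogens = 22.

22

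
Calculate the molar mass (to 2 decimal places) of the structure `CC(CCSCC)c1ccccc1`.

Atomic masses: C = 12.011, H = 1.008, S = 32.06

Molecular formula: C12H18S.
M = 12×12.011 + 18×1.008 + 1×32.06 = 194.34 g/mol.

194.34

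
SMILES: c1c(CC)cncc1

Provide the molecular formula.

C7H9N

Heavy atoms from the SMILES: 7 C, 1 N.
Implicit hydrogens by atom environment:
  4 × C (aromatic): 1 H each → 4
  1 × C: 3 H
  1 × C: 2 H
  1 × C (aromatic): no H
  1 × N (aromatic): no H
  Total hydrogens = 9.
Molecular formula: C7H9N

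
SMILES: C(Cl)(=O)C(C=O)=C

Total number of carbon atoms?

4

The symbol for carbon appears 4 times in the SMILES. (Cl is a single chlorine, not C + l.)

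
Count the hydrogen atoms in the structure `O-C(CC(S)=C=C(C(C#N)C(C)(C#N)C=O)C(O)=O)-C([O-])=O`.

Hydrogens are implicit in SMILES; fill each atom to its normal valence:
  8 × C: no H
  3 × C: 1 H each → 3
  3 × O: no H
  2 × N: no H
  2 × O: 1 H each → 2
  1 × C: 3 H
  1 × C: 2 H
  1 × O (charge -1): no H
  1 × S: 1 H
  Total hydrogens = 11.

11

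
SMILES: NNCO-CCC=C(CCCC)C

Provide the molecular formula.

C10H22N2O

Heavy atoms from the SMILES: 10 C, 2 N, 1 O.
Implicit hydrogens by atom environment:
  6 × C: 2 H each → 12
  2 × C: 3 H each → 6
  1 × C: 1 H
  1 × C: no H
  1 × N: 2 H
  1 × N: 1 H
  1 × O: no H
  Total hydrogens = 22.
Molecular formula: C10H22N2O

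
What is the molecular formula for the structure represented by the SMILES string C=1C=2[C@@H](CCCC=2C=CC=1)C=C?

Heavy atoms from the SMILES: 12 C.
Implicit hydrogens by atom environment:
  4 × C: 2 H each → 8
  4 × C (aromatic): 1 H each → 4
  2 × C: 1 H each → 2
  2 × C (aromatic): no H
  Total hydrogens = 14.
Molecular formula: C12H14

C12H14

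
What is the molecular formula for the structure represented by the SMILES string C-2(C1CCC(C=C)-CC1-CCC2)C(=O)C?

Heavy atoms from the SMILES: 14 C, 1 O.
Implicit hydrogens by atom environment:
  7 × C: 2 H each → 14
  5 × C: 1 H each → 5
  1 × C: 3 H
  1 × C: no H
  1 × O: no H
  Total hydrogens = 22.
Molecular formula: C14H22O

C14H22O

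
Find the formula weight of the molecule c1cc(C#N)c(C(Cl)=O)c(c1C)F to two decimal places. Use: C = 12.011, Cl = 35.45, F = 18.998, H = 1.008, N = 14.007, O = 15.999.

197.59

Molecular formula: C9H5ClFNO.
M = 9×12.011 + 1×35.45 + 1×18.998 + 5×1.008 + 1×14.007 + 1×15.999 = 197.59 g/mol.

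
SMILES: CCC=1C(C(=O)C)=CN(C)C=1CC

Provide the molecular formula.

C11H17NO

Heavy atoms from the SMILES: 11 C, 1 N, 1 O.
Implicit hydrogens by atom environment:
  4 × C: 3 H each → 12
  3 × C (aromatic): no H
  2 × C: 2 H each → 4
  1 × C (aromatic): 1 H
  1 × C: no H
  1 × N (aromatic): no H
  1 × O: no H
  Total hydrogens = 17.
Molecular formula: C11H17NO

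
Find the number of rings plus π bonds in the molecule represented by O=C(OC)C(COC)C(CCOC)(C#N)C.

3

Molecular formula from the SMILES: C11H19NO4.
DoU = (2C + 2 + N − H − X)/2 = (2·11 + 2 + 1 − 19 − 0)/2 = 6/2 = 3.
(Structurally: 0 ring(s) + 3 π bond(s) = 3.)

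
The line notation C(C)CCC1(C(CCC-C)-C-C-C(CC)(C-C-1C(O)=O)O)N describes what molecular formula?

C18H35NO3

Heavy atoms from the SMILES: 18 C, 1 N, 3 O.
Implicit hydrogens by atom environment:
  10 × C: 2 H each → 20
  3 × C: 3 H each → 9
  3 × C: no H
  2 × C: 1 H each → 2
  2 × O: 1 H each → 2
  1 × N: 2 H
  1 × O: no H
  Total hydrogens = 35.
Molecular formula: C18H35NO3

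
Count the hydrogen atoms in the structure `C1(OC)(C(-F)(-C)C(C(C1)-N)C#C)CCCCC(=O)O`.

22

Hydrogens are implicit in SMILES; fill each atom to its normal valence:
  5 × C: 2 H each → 10
  4 × C: no H
  3 × C: 1 H each → 3
  2 × C: 3 H each → 6
  2 × O: no H
  1 × F: no H
  1 × N: 2 H
  1 × O: 1 H
  Total hydrogens = 22.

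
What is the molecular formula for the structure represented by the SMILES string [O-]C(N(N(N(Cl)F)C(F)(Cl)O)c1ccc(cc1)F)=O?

Heavy atoms from the SMILES: 8 C, 2 Cl, 3 F, 3 N, 3 O.
Implicit hydrogens by atom environment:
  4 × C (aromatic): 1 H each → 4
  3 × F: no H
  3 × N: no H
  2 × C: no H
  2 × C (aromatic): no H
  2 × Cl: no H
  1 × O: 1 H
  1 × O: no H
  1 × O (charge -1): no H
  Total hydrogens = 5.
Net charge -1.
Molecular formula: C8H5Cl2F3N3O3-

C8H5Cl2F3N3O3-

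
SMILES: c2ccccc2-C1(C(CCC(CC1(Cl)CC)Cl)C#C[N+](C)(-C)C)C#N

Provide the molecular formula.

Heavy atoms from the SMILES: 21 C, 2 Cl, 2 N.
Implicit hydrogens by atom environment:
  5 × C (aromatic): 1 H each → 5
  5 × C: no H
  4 × C: 3 H each → 12
  4 × C: 2 H each → 8
  2 × C: 1 H each → 2
  2 × Cl: no H
  1 × C (aromatic): no H
  1 × N: no H
  1 × N (charge +1): no H
  Total hydrogens = 27.
Net charge +1.
Molecular formula: C21H27Cl2N2+

C21H27Cl2N2+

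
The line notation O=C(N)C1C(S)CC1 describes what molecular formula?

C5H9NOS

Heavy atoms from the SMILES: 5 C, 1 N, 1 O, 1 S.
Implicit hydrogens by atom environment:
  2 × C: 2 H each → 4
  2 × C: 1 H each → 2
  1 × C: no H
  1 × N: 2 H
  1 × O: no H
  1 × S: 1 H
  Total hydrogens = 9.
Molecular formula: C5H9NOS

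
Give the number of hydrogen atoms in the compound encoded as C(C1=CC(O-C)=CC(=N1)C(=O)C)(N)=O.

10

Hydrogens are implicit in SMILES; fill each atom to its normal valence:
  3 × C (aromatic): no H
  3 × O: no H
  2 × C: 3 H each → 6
  2 × C (aromatic): 1 H each → 2
  2 × C: no H
  1 × N: 2 H
  1 × N (aromatic): no H
  Total hydrogens = 10.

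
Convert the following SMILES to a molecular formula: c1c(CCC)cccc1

Heavy atoms from the SMILES: 9 C.
Implicit hydrogens by atom environment:
  5 × C (aromatic): 1 H each → 5
  2 × C: 2 H each → 4
  1 × C: 3 H
  1 × C (aromatic): no H
  Total hydrogens = 12.
Molecular formula: C9H12

C9H12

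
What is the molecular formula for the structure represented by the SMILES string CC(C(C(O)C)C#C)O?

Heavy atoms from the SMILES: 7 C, 2 O.
Implicit hydrogens by atom environment:
  4 × C: 1 H each → 4
  2 × C: 3 H each → 6
  2 × O: 1 H each → 2
  1 × C: no H
  Total hydrogens = 12.
Molecular formula: C7H12O2

C7H12O2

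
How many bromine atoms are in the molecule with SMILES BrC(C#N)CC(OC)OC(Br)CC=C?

The symbol for bromine appears 2 times in the SMILES.

2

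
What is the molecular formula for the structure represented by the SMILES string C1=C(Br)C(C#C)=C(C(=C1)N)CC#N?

C10H7BrN2

Heavy atoms from the SMILES: 1 Br, 10 C, 2 N.
Implicit hydrogens by atom environment:
  4 × C (aromatic): no H
  2 × C (aromatic): 1 H each → 2
  2 × C: no H
  1 × Br: no H
  1 × C: 2 H
  1 × C: 1 H
  1 × N: 2 H
  1 × N: no H
  Total hydrogens = 7.
Molecular formula: C10H7BrN2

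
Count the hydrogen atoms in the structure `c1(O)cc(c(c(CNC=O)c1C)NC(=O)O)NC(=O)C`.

15

Hydrogens are implicit in SMILES; fill each atom to its normal valence:
  5 × C (aromatic): no H
  3 × N: 1 H each → 3
  3 × O: no H
  2 × C: 3 H each → 6
  2 × C: no H
  2 × O: 1 H each → 2
  1 × C: 2 H
  1 × C (aromatic): 1 H
  1 × C: 1 H
  Total hydrogens = 15.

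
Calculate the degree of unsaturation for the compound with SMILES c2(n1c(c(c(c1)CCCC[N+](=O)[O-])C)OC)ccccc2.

Molecular formula from the SMILES: C16H20N2O3.
DoU = (2C + 2 + N − H − X)/2 = (2·16 + 2 + 2 − 20 − 0)/2 = 16/2 = 8.
(Structurally: 2 ring(s) + 6 π bond(s) = 8.)

8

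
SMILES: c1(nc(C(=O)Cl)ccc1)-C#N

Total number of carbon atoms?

7

The symbol for carbon appears 7 times in the SMILES. Lowercase c denotes aromatic carbon and counts toward C.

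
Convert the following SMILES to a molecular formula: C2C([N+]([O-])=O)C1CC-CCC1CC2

C10H17NO2

Heavy atoms from the SMILES: 10 C, 1 N, 2 O.
Implicit hydrogens by atom environment:
  7 × C: 2 H each → 14
  3 × C: 1 H each → 3
  1 × N (charge +1): no H
  1 × O: no H
  1 × O (charge -1): no H
  Total hydrogens = 17.
Molecular formula: C10H17NO2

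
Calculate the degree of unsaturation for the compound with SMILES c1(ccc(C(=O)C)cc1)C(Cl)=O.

Molecular formula from the SMILES: C9H7ClO2.
DoU = (2C + 2 + N − H − X)/2 = (2·9 + 2 + 0 − 7 − 1)/2 = 12/2 = 6.
(Structurally: 1 ring(s) + 5 π bond(s) = 6.)

6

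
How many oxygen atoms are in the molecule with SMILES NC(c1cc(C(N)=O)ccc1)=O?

2

The symbol for oxygen appears 2 times in the SMILES.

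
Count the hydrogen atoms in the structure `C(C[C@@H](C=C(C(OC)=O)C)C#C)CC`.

Hydrogens are implicit in SMILES; fill each atom to its normal valence:
  3 × C: 3 H each → 9
  3 × C: 2 H each → 6
  3 × C: 1 H each → 3
  3 × C: no H
  2 × O: no H
  Total hydrogens = 18.

18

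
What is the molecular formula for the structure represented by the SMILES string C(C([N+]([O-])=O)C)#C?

Heavy atoms from the SMILES: 4 C, 1 N, 2 O.
Implicit hydrogens by atom environment:
  2 × C: 1 H each → 2
  1 × C: 3 H
  1 × C: no H
  1 × N (charge +1): no H
  1 × O: no H
  1 × O (charge -1): no H
  Total hydrogens = 5.
Molecular formula: C4H5NO2

C4H5NO2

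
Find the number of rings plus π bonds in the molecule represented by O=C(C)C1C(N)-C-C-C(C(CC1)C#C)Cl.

Molecular formula from the SMILES: C12H18ClNO.
DoU = (2C + 2 + N − H − X)/2 = (2·12 + 2 + 1 − 18 − 1)/2 = 8/2 = 4.
(Structurally: 1 ring(s) + 3 π bond(s) = 4.)

4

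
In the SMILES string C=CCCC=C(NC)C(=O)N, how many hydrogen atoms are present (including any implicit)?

Hydrogens are implicit in SMILES; fill each atom to its normal valence:
  3 × C: 2 H each → 6
  2 × C: 1 H each → 2
  2 × C: no H
  1 × C: 3 H
  1 × N: 2 H
  1 × N: 1 H
  1 × O: no H
  Total hydrogens = 14.

14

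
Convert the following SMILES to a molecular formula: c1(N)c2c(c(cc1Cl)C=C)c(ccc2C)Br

Heavy atoms from the SMILES: 1 Br, 13 C, 1 Cl, 1 N.
Implicit hydrogens by atom environment:
  7 × C (aromatic): no H
  3 × C (aromatic): 1 H each → 3
  1 × Br: no H
  1 × C: 3 H
  1 × C: 2 H
  1 × C: 1 H
  1 × Cl: no H
  1 × N: 2 H
  Total hydrogens = 11.
Molecular formula: C13H11BrClN

C13H11BrClN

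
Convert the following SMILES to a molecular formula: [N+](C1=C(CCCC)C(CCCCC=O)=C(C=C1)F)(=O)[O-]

C15H20FNO3

Heavy atoms from the SMILES: 15 C, 1 F, 1 N, 3 O.
Implicit hydrogens by atom environment:
  7 × C: 2 H each → 14
  4 × C (aromatic): no H
  2 × C (aromatic): 1 H each → 2
  2 × O: no H
  1 × C: 3 H
  1 × C: 1 H
  1 × F: no H
  1 × N (charge +1): no H
  1 × O (charge -1): no H
  Total hydrogens = 20.
Molecular formula: C15H20FNO3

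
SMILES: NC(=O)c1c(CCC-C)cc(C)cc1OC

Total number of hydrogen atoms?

Hydrogens are implicit in SMILES; fill each atom to its normal valence:
  4 × C (aromatic): no H
  3 × C: 3 H each → 9
  3 × C: 2 H each → 6
  2 × C (aromatic): 1 H each → 2
  2 × O: no H
  1 × C: no H
  1 × N: 2 H
  Total hydrogens = 19.

19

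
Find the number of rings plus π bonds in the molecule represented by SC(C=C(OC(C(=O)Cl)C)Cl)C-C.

2

Molecular formula from the SMILES: C8H12Cl2O2S.
DoU = (2C + 2 + N − H − X)/2 = (2·8 + 2 + 0 − 12 − 2)/2 = 4/2 = 2.
(Structurally: 0 ring(s) + 2 π bond(s) = 2.)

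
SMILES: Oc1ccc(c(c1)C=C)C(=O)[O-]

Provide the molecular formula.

C9H7O3-

Heavy atoms from the SMILES: 9 C, 3 O.
Implicit hydrogens by atom environment:
  3 × C (aromatic): 1 H each → 3
  3 × C (aromatic): no H
  1 × C: 2 H
  1 × C: 1 H
  1 × C: no H
  1 × O: 1 H
  1 × O: no H
  1 × O (charge -1): no H
  Total hydrogens = 7.
Net charge -1.
Molecular formula: C9H7O3-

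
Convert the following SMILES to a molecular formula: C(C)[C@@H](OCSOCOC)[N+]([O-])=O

C6H13NO5S

Heavy atoms from the SMILES: 6 C, 1 N, 5 O, 1 S.
Implicit hydrogens by atom environment:
  4 × O: no H
  3 × C: 2 H each → 6
  2 × C: 3 H each → 6
  1 × C: 1 H
  1 × N (charge +1): no H
  1 × O (charge -1): no H
  1 × S: no H
  Total hydrogens = 13.
Molecular formula: C6H13NO5S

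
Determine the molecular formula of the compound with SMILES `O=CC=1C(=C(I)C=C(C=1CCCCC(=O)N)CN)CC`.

Heavy atoms from the SMILES: 15 C, 1 I, 2 N, 2 O.
Implicit hydrogens by atom environment:
  6 × C: 2 H each → 12
  5 × C (aromatic): no H
  2 × N: 2 H each → 4
  2 × O: no H
  1 × C: 3 H
  1 × C (aromatic): 1 H
  1 × C: 1 H
  1 × C: no H
  1 × I: no H
  Total hydrogens = 21.
Molecular formula: C15H21IN2O2

C15H21IN2O2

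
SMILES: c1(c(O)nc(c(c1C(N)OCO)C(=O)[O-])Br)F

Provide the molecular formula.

C8H7BrFN2O5-

Heavy atoms from the SMILES: 1 Br, 8 C, 1 F, 2 N, 5 O.
Implicit hydrogens by atom environment:
  5 × C (aromatic): no H
  2 × O: 1 H each → 2
  2 × O: no H
  1 × Br: no H
  1 × C: 2 H
  1 × C: 1 H
  1 × C: no H
  1 × F: no H
  1 × N: 2 H
  1 × N (aromatic): no H
  1 × O (charge -1): no H
  Total hydrogens = 7.
Net charge -1.
Molecular formula: C8H7BrFN2O5-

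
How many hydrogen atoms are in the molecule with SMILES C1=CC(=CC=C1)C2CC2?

Hydrogens are implicit in SMILES; fill each atom to its normal valence:
  5 × C (aromatic): 1 H each → 5
  2 × C: 2 H each → 4
  1 × C: 1 H
  1 × C (aromatic): no H
  Total hydrogens = 10.

10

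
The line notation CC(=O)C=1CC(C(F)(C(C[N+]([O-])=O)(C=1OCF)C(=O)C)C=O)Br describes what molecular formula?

C13H14BrF2NO6

Heavy atoms from the SMILES: 1 Br, 13 C, 2 F, 1 N, 6 O.
Implicit hydrogens by atom environment:
  6 × C: no H
  5 × O: no H
  3 × C: 2 H each → 6
  2 × C: 3 H each → 6
  2 × C: 1 H each → 2
  2 × F: no H
  1 × Br: no H
  1 × N (charge +1): no H
  1 × O (charge -1): no H
  Total hydrogens = 14.
Molecular formula: C13H14BrF2NO6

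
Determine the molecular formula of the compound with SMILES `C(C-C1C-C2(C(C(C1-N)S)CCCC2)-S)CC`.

C14H27NS2

Heavy atoms from the SMILES: 14 C, 1 N, 2 S.
Implicit hydrogens by atom environment:
  8 × C: 2 H each → 16
  4 × C: 1 H each → 4
  2 × S: 1 H each → 2
  1 × C: 3 H
  1 × C: no H
  1 × N: 2 H
  Total hydrogens = 27.
Molecular formula: C14H27NS2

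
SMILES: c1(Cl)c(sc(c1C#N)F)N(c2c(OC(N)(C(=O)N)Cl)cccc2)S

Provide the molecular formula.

C13H9Cl2FN4O2S2

Heavy atoms from the SMILES: 13 C, 2 Cl, 1 F, 4 N, 2 O, 2 S.
Implicit hydrogens by atom environment:
  6 × C (aromatic): no H
  4 × C (aromatic): 1 H each → 4
  3 × C: no H
  2 × Cl: no H
  2 × N: 2 H each → 4
  2 × N: no H
  2 × O: no H
  1 × F: no H
  1 × S: 1 H
  1 × S (aromatic): no H
  Total hydrogens = 9.
Molecular formula: C13H9Cl2FN4O2S2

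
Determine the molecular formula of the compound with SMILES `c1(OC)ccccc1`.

C7H8O

Heavy atoms from the SMILES: 7 C, 1 O.
Implicit hydrogens by atom environment:
  5 × C (aromatic): 1 H each → 5
  1 × C: 3 H
  1 × C (aromatic): no H
  1 × O: no H
  Total hydrogens = 8.
Molecular formula: C7H8O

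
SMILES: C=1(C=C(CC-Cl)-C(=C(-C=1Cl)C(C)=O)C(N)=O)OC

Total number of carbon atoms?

The symbol for carbon appears 12 times in the SMILES. (Cl is a single chlorine, not C + l.)

12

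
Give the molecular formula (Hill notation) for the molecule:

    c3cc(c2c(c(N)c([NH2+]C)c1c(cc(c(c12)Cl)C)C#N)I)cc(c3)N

C19H17ClIN4+

Heavy atoms from the SMILES: 19 C, 1 Cl, 1 I, 4 N.
Implicit hydrogens by atom environment:
  11 × C (aromatic): no H
  5 × C (aromatic): 1 H each → 5
  2 × C: 3 H each → 6
  2 × N: 2 H each → 4
  1 × C: no H
  1 × Cl: no H
  1 × I: no H
  1 × N (charge +1): 2 H
  1 × N: no H
  Total hydrogens = 17.
Net charge +1.
Molecular formula: C19H17ClIN4+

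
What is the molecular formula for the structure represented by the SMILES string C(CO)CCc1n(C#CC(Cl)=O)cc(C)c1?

C12H14ClNO2

Heavy atoms from the SMILES: 12 C, 1 Cl, 1 N, 2 O.
Implicit hydrogens by atom environment:
  4 × C: 2 H each → 8
  3 × C: no H
  2 × C (aromatic): 1 H each → 2
  2 × C (aromatic): no H
  1 × C: 3 H
  1 × Cl: no H
  1 × N (aromatic): no H
  1 × O: 1 H
  1 × O: no H
  Total hydrogens = 14.
Molecular formula: C12H14ClNO2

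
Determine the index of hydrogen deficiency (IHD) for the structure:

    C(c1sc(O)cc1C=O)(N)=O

Molecular formula from the SMILES: C6H5NO3S.
DoU = (2C + 2 + N − H − X)/2 = (2·6 + 2 + 1 − 5 − 0)/2 = 10/2 = 5.
(Structurally: 1 ring(s) + 4 π bond(s) = 5.)

5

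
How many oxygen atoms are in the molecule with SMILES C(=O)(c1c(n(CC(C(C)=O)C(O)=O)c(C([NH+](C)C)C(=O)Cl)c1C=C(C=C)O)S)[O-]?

The symbol for oxygen appears 7 times in the SMILES.

7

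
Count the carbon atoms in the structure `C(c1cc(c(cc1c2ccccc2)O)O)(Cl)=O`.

13

The symbol for carbon appears 13 times in the SMILES. Lowercase c denotes aromatic carbon and counts toward C.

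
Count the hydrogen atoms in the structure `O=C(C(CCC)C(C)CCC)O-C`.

Hydrogens are implicit in SMILES; fill each atom to its normal valence:
  4 × C: 3 H each → 12
  4 × C: 2 H each → 8
  2 × C: 1 H each → 2
  2 × O: no H
  1 × C: no H
  Total hydrogens = 22.

22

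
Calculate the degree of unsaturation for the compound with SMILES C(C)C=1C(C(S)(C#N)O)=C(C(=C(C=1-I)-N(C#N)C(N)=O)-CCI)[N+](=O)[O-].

Molecular formula from the SMILES: C14H13I2N5O4S.
DoU = (2C + 2 + N − H − X)/2 = (2·14 + 2 + 5 − 13 − 2)/2 = 20/2 = 10.
(Structurally: 1 ring(s) + 9 π bond(s) = 10.)

10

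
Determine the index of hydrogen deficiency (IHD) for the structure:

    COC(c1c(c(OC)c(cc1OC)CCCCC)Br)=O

5

Molecular formula from the SMILES: C15H21BrO4.
DoU = (2C + 2 + N − H − X)/2 = (2·15 + 2 + 0 − 21 − 1)/2 = 10/2 = 5.
(Structurally: 1 ring(s) + 4 π bond(s) = 5.)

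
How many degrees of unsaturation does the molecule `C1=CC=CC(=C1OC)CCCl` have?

4

Molecular formula from the SMILES: C9H11ClO.
DoU = (2C + 2 + N − H − X)/2 = (2·9 + 2 + 0 − 11 − 1)/2 = 8/2 = 4.
(Structurally: 1 ring(s) + 3 π bond(s) = 4.)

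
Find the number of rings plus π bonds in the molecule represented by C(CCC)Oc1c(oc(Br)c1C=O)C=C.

Molecular formula from the SMILES: C11H13BrO3.
DoU = (2C + 2 + N − H − X)/2 = (2·11 + 2 + 0 − 13 − 1)/2 = 10/2 = 5.
(Structurally: 1 ring(s) + 4 π bond(s) = 5.)

5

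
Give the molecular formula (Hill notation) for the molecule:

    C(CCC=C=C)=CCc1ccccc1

Heavy atoms from the SMILES: 14 C.
Implicit hydrogens by atom environment:
  5 × C (aromatic): 1 H each → 5
  4 × C: 2 H each → 8
  3 × C: 1 H each → 3
  1 × C: no H
  1 × C (aromatic): no H
  Total hydrogens = 16.
Molecular formula: C14H16

C14H16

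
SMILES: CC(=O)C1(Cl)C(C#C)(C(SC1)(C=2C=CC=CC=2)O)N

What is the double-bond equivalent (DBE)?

Molecular formula from the SMILES: C14H14ClNO2S.
DoU = (2C + 2 + N − H − X)/2 = (2·14 + 2 + 1 − 14 − 1)/2 = 16/2 = 8.
(Structurally: 2 ring(s) + 6 π bond(s) = 8.)

8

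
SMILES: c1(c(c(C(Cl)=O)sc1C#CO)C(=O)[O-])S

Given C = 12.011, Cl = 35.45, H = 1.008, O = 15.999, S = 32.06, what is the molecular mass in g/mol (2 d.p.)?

261.67

Molecular formula: C8H2ClO4S2-.
M = 8×12.011 + 1×35.45 + 2×1.008 + 4×15.999 + 2×32.06 = 261.67 g/mol.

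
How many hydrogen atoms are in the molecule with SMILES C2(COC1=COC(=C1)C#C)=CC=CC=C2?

10

Hydrogens are implicit in SMILES; fill each atom to its normal valence:
  7 × C (aromatic): 1 H each → 7
  3 × C (aromatic): no H
  1 × C: 2 H
  1 × C: 1 H
  1 × C: no H
  1 × O (aromatic): no H
  1 × O: no H
  Total hydrogens = 10.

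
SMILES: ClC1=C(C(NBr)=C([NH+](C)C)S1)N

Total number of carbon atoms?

6

The symbol for carbon appears 6 times in the SMILES. (Cl is a single chlorine, not C + l.)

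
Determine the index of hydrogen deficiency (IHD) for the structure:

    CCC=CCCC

Molecular formula from the SMILES: C7H14.
DoU = (2C + 2 + N − H − X)/2 = (2·7 + 2 + 0 − 14 − 0)/2 = 2/2 = 1.
(Structurally: 0 ring(s) + 1 π bond(s) = 1.)

1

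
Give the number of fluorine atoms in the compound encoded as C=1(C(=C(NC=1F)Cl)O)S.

The symbol for fluorine appears 1 time in the SMILES.

1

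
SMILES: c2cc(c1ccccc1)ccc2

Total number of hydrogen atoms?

10

Hydrogens are implicit in SMILES; fill each atom to its normal valence:
  10 × C (aromatic): 1 H each → 10
  2 × C (aromatic): no H
  Total hydrogens = 10.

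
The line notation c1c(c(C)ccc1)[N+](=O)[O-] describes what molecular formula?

C7H7NO2

Heavy atoms from the SMILES: 7 C, 1 N, 2 O.
Implicit hydrogens by atom environment:
  4 × C (aromatic): 1 H each → 4
  2 × C (aromatic): no H
  1 × C: 3 H
  1 × N (charge +1): no H
  1 × O: no H
  1 × O (charge -1): no H
  Total hydrogens = 7.
Molecular formula: C7H7NO2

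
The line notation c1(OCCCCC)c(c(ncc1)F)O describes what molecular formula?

Heavy atoms from the SMILES: 10 C, 1 F, 1 N, 2 O.
Implicit hydrogens by atom environment:
  4 × C: 2 H each → 8
  3 × C (aromatic): no H
  2 × C (aromatic): 1 H each → 2
  1 × C: 3 H
  1 × F: no H
  1 × N (aromatic): no H
  1 × O: 1 H
  1 × O: no H
  Total hydrogens = 14.
Molecular formula: C10H14FNO2

C10H14FNO2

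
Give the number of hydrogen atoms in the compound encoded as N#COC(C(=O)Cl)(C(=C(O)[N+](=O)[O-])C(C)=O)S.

5

Hydrogens are implicit in SMILES; fill each atom to its normal valence:
  6 × C: no H
  4 × O: no H
  1 × C: 3 H
  1 × Cl: no H
  1 × N: no H
  1 × N (charge +1): no H
  1 × O: 1 H
  1 × O (charge -1): no H
  1 × S: 1 H
  Total hydrogens = 5.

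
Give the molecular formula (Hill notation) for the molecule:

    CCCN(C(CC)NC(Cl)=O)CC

C9H19ClN2O

Heavy atoms from the SMILES: 9 C, 1 Cl, 2 N, 1 O.
Implicit hydrogens by atom environment:
  4 × C: 2 H each → 8
  3 × C: 3 H each → 9
  1 × C: 1 H
  1 × C: no H
  1 × Cl: no H
  1 × N: 1 H
  1 × N: no H
  1 × O: no H
  Total hydrogens = 19.
Molecular formula: C9H19ClN2O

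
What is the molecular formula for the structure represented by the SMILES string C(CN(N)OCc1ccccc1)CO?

C10H16N2O2

Heavy atoms from the SMILES: 10 C, 2 N, 2 O.
Implicit hydrogens by atom environment:
  5 × C (aromatic): 1 H each → 5
  4 × C: 2 H each → 8
  1 × C (aromatic): no H
  1 × N: 2 H
  1 × N: no H
  1 × O: 1 H
  1 × O: no H
  Total hydrogens = 16.
Molecular formula: C10H16N2O2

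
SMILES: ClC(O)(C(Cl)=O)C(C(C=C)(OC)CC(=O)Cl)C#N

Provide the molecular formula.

Heavy atoms from the SMILES: 10 C, 3 Cl, 1 N, 4 O.
Implicit hydrogens by atom environment:
  5 × C: no H
  3 × Cl: no H
  3 × O: no H
  2 × C: 2 H each → 4
  2 × C: 1 H each → 2
  1 × C: 3 H
  1 × N: no H
  1 × O: 1 H
  Total hydrogens = 10.
Molecular formula: C10H10Cl3NO4

C10H10Cl3NO4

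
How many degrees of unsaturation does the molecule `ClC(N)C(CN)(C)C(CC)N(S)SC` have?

Molecular formula from the SMILES: C8H20ClN3S2.
DoU = (2C + 2 + N − H − X)/2 = (2·8 + 2 + 3 − 20 − 1)/2 = 0/2 = 0.
(Structurally: 0 ring(s) + 0 π bond(s) = 0.)

0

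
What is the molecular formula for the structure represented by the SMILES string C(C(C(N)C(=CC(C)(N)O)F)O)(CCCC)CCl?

Heavy atoms from the SMILES: 12 C, 1 Cl, 1 F, 2 N, 2 O.
Implicit hydrogens by atom environment:
  4 × C: 2 H each → 8
  4 × C: 1 H each → 4
  2 × C: 3 H each → 6
  2 × C: no H
  2 × N: 2 H each → 4
  2 × O: 1 H each → 2
  1 × Cl: no H
  1 × F: no H
  Total hydrogens = 24.
Molecular formula: C12H24ClFN2O2

C12H24ClFN2O2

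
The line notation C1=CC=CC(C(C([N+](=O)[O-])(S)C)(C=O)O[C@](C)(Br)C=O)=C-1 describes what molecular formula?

C13H14BrNO5S

Heavy atoms from the SMILES: 1 Br, 13 C, 1 N, 5 O, 1 S.
Implicit hydrogens by atom environment:
  5 × C (aromatic): 1 H each → 5
  4 × O: no H
  3 × C: no H
  2 × C: 3 H each → 6
  2 × C: 1 H each → 2
  1 × Br: no H
  1 × C (aromatic): no H
  1 × N (charge +1): no H
  1 × O (charge -1): no H
  1 × S: 1 H
  Total hydrogens = 14.
Molecular formula: C13H14BrNO5S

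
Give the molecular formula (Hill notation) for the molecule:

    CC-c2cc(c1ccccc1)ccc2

Heavy atoms from the SMILES: 14 C.
Implicit hydrogens by atom environment:
  9 × C (aromatic): 1 H each → 9
  3 × C (aromatic): no H
  1 × C: 3 H
  1 × C: 2 H
  Total hydrogens = 14.
Molecular formula: C14H14

C14H14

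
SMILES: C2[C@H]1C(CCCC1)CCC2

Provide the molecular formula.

Heavy atoms from the SMILES: 10 C.
Implicit hydrogens by atom environment:
  8 × C: 2 H each → 16
  2 × C: 1 H each → 2
  Total hydrogens = 18.
Molecular formula: C10H18

C10H18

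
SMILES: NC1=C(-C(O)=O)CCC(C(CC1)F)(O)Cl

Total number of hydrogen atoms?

13

Hydrogens are implicit in SMILES; fill each atom to its normal valence:
  4 × C: 2 H each → 8
  4 × C: no H
  2 × O: 1 H each → 2
  1 × C: 1 H
  1 × Cl: no H
  1 × F: no H
  1 × N: 2 H
  1 × O: no H
  Total hydrogens = 13.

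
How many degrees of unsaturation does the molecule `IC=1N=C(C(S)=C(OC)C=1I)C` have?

4

Molecular formula from the SMILES: C7H7I2NOS.
DoU = (2C + 2 + N − H − X)/2 = (2·7 + 2 + 1 − 7 − 2)/2 = 8/2 = 4.
(Structurally: 1 ring(s) + 3 π bond(s) = 4.)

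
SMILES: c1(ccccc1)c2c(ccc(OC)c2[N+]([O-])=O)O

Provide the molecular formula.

C13H11NO4

Heavy atoms from the SMILES: 13 C, 1 N, 4 O.
Implicit hydrogens by atom environment:
  7 × C (aromatic): 1 H each → 7
  5 × C (aromatic): no H
  2 × O: no H
  1 × C: 3 H
  1 × N (charge +1): no H
  1 × O: 1 H
  1 × O (charge -1): no H
  Total hydrogens = 11.
Molecular formula: C13H11NO4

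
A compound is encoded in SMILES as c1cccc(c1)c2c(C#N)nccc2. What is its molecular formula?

Heavy atoms from the SMILES: 12 C, 2 N.
Implicit hydrogens by atom environment:
  8 × C (aromatic): 1 H each → 8
  3 × C (aromatic): no H
  1 × C: no H
  1 × N (aromatic): no H
  1 × N: no H
  Total hydrogens = 8.
Molecular formula: C12H8N2

C12H8N2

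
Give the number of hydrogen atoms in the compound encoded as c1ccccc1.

6

Hydrogens are implicit in SMILES; fill each atom to its normal valence:
  6 × C (aromatic): 1 H each → 6
  Total hydrogens = 6.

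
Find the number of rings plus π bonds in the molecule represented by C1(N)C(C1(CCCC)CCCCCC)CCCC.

Molecular formula from the SMILES: C17H35N.
DoU = (2C + 2 + N − H − X)/2 = (2·17 + 2 + 1 − 35 − 0)/2 = 2/2 = 1.
(Structurally: 1 ring(s) + 0 π bond(s) = 1.)

1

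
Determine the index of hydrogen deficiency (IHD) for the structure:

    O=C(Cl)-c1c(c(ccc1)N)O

Molecular formula from the SMILES: C7H6ClNO2.
DoU = (2C + 2 + N − H − X)/2 = (2·7 + 2 + 1 − 6 − 1)/2 = 10/2 = 5.
(Structurally: 1 ring(s) + 4 π bond(s) = 5.)

5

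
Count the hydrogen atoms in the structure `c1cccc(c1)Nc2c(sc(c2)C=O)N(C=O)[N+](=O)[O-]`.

9

Hydrogens are implicit in SMILES; fill each atom to its normal valence:
  6 × C (aromatic): 1 H each → 6
  4 × C (aromatic): no H
  3 × O: no H
  2 × C: 1 H each → 2
  1 × N: 1 H
  1 × N: no H
  1 × N (charge +1): no H
  1 × O (charge -1): no H
  1 × S (aromatic): no H
  Total hydrogens = 9.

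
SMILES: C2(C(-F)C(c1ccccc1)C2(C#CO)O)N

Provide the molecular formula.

C12H12FNO2

Heavy atoms from the SMILES: 12 C, 1 F, 1 N, 2 O.
Implicit hydrogens by atom environment:
  5 × C (aromatic): 1 H each → 5
  3 × C: 1 H each → 3
  3 × C: no H
  2 × O: 1 H each → 2
  1 × C (aromatic): no H
  1 × F: no H
  1 × N: 2 H
  Total hydrogens = 12.
Molecular formula: C12H12FNO2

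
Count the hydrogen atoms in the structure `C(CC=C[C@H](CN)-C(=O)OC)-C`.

17

Hydrogens are implicit in SMILES; fill each atom to its normal valence:
  3 × C: 2 H each → 6
  3 × C: 1 H each → 3
  2 × C: 3 H each → 6
  2 × O: no H
  1 × C: no H
  1 × N: 2 H
  Total hydrogens = 17.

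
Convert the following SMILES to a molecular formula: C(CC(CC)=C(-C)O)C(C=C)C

Heavy atoms from the SMILES: 11 C, 1 O.
Implicit hydrogens by atom environment:
  4 × C: 2 H each → 8
  3 × C: 3 H each → 9
  2 × C: 1 H each → 2
  2 × C: no H
  1 × O: 1 H
  Total hydrogens = 20.
Molecular formula: C11H20O

C11H20O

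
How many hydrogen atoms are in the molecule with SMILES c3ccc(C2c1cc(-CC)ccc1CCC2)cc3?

Hydrogens are implicit in SMILES; fill each atom to its normal valence:
  8 × C (aromatic): 1 H each → 8
  4 × C: 2 H each → 8
  4 × C (aromatic): no H
  1 × C: 3 H
  1 × C: 1 H
  Total hydrogens = 20.

20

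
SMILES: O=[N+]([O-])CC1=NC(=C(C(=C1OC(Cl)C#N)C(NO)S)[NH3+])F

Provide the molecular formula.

Heavy atoms from the SMILES: 9 C, 1 Cl, 1 F, 5 N, 4 O, 1 S.
Implicit hydrogens by atom environment:
  5 × C (aromatic): no H
  2 × C: 1 H each → 2
  2 × O: no H
  1 × C: 2 H
  1 × C: no H
  1 × Cl: no H
  1 × F: no H
  1 × N (charge +1): 3 H
  1 × N: 1 H
  1 × N (aromatic): no H
  1 × N: no H
  1 × N (charge +1): no H
  1 × O: 1 H
  1 × O (charge -1): no H
  1 × S: 1 H
  Total hydrogens = 10.
Net charge +1.
Molecular formula: C9H10ClFN5O4S+

C9H10ClFN5O4S+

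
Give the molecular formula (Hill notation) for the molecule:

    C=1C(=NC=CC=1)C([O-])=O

C6H4NO2-

Heavy atoms from the SMILES: 6 C, 1 N, 2 O.
Implicit hydrogens by atom environment:
  4 × C (aromatic): 1 H each → 4
  1 × C (aromatic): no H
  1 × C: no H
  1 × N (aromatic): no H
  1 × O: no H
  1 × O (charge -1): no H
  Total hydrogens = 4.
Net charge -1.
Molecular formula: C6H4NO2-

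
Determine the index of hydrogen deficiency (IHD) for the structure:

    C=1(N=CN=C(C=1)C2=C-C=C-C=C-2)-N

8

Molecular formula from the SMILES: C10H9N3.
DoU = (2C + 2 + N − H − X)/2 = (2·10 + 2 + 3 − 9 − 0)/2 = 16/2 = 8.
(Structurally: 2 ring(s) + 6 π bond(s) = 8.)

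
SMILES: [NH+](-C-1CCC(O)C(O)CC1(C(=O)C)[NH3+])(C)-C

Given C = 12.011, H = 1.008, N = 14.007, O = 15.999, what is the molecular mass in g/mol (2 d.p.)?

232.32

Molecular formula: [C11H24N2O3]2+.
M = 11×12.011 + 24×1.008 + 2×14.007 + 3×15.999 = 232.32 g/mol.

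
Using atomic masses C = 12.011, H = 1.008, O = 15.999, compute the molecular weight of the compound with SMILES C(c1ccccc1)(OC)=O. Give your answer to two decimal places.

Molecular formula: C8H8O2.
M = 8×12.011 + 8×1.008 + 2×15.999 = 136.15 g/mol.

136.15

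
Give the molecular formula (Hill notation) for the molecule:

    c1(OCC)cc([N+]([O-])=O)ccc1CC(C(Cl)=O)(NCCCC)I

Heavy atoms from the SMILES: 15 C, 1 Cl, 1 I, 2 N, 4 O.
Implicit hydrogens by atom environment:
  5 × C: 2 H each → 10
  3 × C (aromatic): 1 H each → 3
  3 × C (aromatic): no H
  3 × O: no H
  2 × C: 3 H each → 6
  2 × C: no H
  1 × Cl: no H
  1 × I: no H
  1 × N: 1 H
  1 × N (charge +1): no H
  1 × O (charge -1): no H
  Total hydrogens = 20.
Molecular formula: C15H20ClIN2O4

C15H20ClIN2O4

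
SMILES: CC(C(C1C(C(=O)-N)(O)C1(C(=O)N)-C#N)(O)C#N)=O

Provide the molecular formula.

Heavy atoms from the SMILES: 10 C, 4 N, 5 O.
Implicit hydrogens by atom environment:
  8 × C: no H
  3 × O: no H
  2 × N: 2 H each → 4
  2 × N: no H
  2 × O: 1 H each → 2
  1 × C: 3 H
  1 × C: 1 H
  Total hydrogens = 10.
Molecular formula: C10H10N4O5

C10H10N4O5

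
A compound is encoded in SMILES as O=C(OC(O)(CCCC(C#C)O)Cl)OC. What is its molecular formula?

C9H13ClO5

Heavy atoms from the SMILES: 9 C, 1 Cl, 5 O.
Implicit hydrogens by atom environment:
  3 × C: 2 H each → 6
  3 × C: no H
  3 × O: no H
  2 × C: 1 H each → 2
  2 × O: 1 H each → 2
  1 × C: 3 H
  1 × Cl: no H
  Total hydrogens = 13.
Molecular formula: C9H13ClO5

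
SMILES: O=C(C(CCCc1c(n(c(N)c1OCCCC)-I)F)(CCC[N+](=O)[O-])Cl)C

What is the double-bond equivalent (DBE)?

5

Molecular formula from the SMILES: C17H26ClFIN3O4.
DoU = (2C + 2 + N − H − X)/2 = (2·17 + 2 + 3 − 26 − 3)/2 = 10/2 = 5.
(Structurally: 1 ring(s) + 4 π bond(s) = 5.)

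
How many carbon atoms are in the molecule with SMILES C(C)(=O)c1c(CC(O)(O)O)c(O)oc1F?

8

The symbol for carbon appears 8 times in the SMILES. Lowercase c denotes aromatic carbon and counts toward C.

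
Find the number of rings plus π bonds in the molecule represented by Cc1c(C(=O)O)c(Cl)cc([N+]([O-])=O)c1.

Molecular formula from the SMILES: C8H6ClNO4.
DoU = (2C + 2 + N − H − X)/2 = (2·8 + 2 + 1 − 6 − 1)/2 = 12/2 = 6.
(Structurally: 1 ring(s) + 5 π bond(s) = 6.)

6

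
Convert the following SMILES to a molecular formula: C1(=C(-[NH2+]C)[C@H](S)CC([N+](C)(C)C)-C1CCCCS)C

[C15H32N2S2]2+

Heavy atoms from the SMILES: 15 C, 2 N, 2 S.
Implicit hydrogens by atom environment:
  5 × C: 3 H each → 15
  5 × C: 2 H each → 10
  3 × C: 1 H each → 3
  2 × C: no H
  2 × S: 1 H each → 2
  1 × N (charge +1): 2 H
  1 × N (charge +1): no H
  Total hydrogens = 32.
Net charge +2.
Molecular formula: [C15H32N2S2]2+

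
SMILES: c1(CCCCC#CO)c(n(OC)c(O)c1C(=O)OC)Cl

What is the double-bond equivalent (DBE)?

Molecular formula from the SMILES: C13H16ClNO5.
DoU = (2C + 2 + N − H − X)/2 = (2·13 + 2 + 1 − 16 − 1)/2 = 12/2 = 6.
(Structurally: 1 ring(s) + 5 π bond(s) = 6.)

6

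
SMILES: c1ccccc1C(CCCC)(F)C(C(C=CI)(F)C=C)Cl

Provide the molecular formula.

C17H20ClF2I

Heavy atoms from the SMILES: 17 C, 1 Cl, 2 F, 1 I.
Implicit hydrogens by atom environment:
  5 × C (aromatic): 1 H each → 5
  4 × C: 2 H each → 8
  4 × C: 1 H each → 4
  2 × C: no H
  2 × F: no H
  1 × C: 3 H
  1 × C (aromatic): no H
  1 × Cl: no H
  1 × I: no H
  Total hydrogens = 20.
Molecular formula: C17H20ClF2I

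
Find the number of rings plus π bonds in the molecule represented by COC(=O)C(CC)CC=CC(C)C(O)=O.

Molecular formula from the SMILES: C11H18O4.
DoU = (2C + 2 + N − H − X)/2 = (2·11 + 2 + 0 − 18 − 0)/2 = 6/2 = 3.
(Structurally: 0 ring(s) + 3 π bond(s) = 3.)

3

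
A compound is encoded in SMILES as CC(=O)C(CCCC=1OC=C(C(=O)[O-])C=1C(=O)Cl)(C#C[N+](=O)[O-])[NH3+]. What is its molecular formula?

Heavy atoms from the SMILES: 14 C, 1 Cl, 2 N, 7 O.
Implicit hydrogens by atom environment:
  6 × C: no H
  4 × O: no H
  3 × C: 2 H each → 6
  3 × C (aromatic): no H
  2 × O (charge -1): no H
  1 × C: 3 H
  1 × C (aromatic): 1 H
  1 × Cl: no H
  1 × N (charge +1): 3 H
  1 × N (charge +1): no H
  1 × O (aromatic): no H
  Total hydrogens = 13.
Molecular formula: C14H13ClN2O7

C14H13ClN2O7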